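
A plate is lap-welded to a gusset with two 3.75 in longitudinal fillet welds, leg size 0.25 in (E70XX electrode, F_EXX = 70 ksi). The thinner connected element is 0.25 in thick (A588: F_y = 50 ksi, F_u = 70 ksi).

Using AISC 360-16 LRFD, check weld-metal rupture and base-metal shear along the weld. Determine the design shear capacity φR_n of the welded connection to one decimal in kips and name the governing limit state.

41.8 kips (weld metal governs)

Weld metal: throat = 0.707×0.25 = 0.17675 in, L = 2×3.75 = 7.5 in. φR_n = 0.75 × 0.6 × 70 × 0.17675 × 7.5 = 41.8 kips.
Base metal shear (0.25 in plate): yield φR_n = 1.0×0.6×50×0.25×7.5 = 56.3 kips; rupture φR_n = 0.75×0.6×70×0.25×7.5 = 59.1 kips; take 56.3 kips (yield).
Governing: min(41.8, 56.3) = 41.8 kips → weld metal.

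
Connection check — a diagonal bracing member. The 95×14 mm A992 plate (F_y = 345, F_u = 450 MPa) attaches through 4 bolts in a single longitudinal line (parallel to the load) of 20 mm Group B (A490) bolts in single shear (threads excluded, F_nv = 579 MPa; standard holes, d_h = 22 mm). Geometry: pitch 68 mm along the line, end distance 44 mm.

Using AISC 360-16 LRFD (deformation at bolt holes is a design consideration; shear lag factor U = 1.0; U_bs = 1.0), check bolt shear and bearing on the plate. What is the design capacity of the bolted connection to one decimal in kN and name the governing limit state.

Bolt shear: A_b = π(20)²/4 = 314.16 mm². φR_n = 0.75 × 579 × 314.16 × 4 × 1 = 545.7 kN.
Bearing (14 mm plate, F_u = 450 MPa): end bolts L_c = 44 − 22/2 = 33, R_n = min(1.2×33×14×450, 2.4×20×14×450) = 249.48 kN/bolt; interior L_c = 68 − 22 = 46, R_n = 302.4 kN/bolt. φR_n = 0.75 × (1×249.48 + 3×302.4) = 867.5 kN.
Governing: min(545.7, 867.5) = 545.7 kN → bolt shear.

545.7 kN (bolt shear governs)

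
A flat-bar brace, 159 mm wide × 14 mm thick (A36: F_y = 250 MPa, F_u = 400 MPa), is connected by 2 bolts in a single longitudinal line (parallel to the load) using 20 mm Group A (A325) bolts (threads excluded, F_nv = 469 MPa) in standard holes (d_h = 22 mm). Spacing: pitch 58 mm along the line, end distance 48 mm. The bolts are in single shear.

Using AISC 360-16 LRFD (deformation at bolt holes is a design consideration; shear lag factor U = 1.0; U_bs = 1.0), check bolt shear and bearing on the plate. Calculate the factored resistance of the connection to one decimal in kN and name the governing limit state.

221.0 kN (bolt shear governs)

Bolt shear: A_b = π(20)²/4 = 314.16 mm². φR_n = 0.75 × 469 × 314.16 × 2 × 1 = 221.0 kN.
Bearing (14 mm plate, F_u = 400 MPa): end bolts L_c = 48 − 22/2 = 37, R_n = min(1.2×37×14×400, 2.4×20×14×400) = 248.64 kN/bolt; interior L_c = 58 − 22 = 36, R_n = 241.92 kN/bolt. φR_n = 0.75 × (1×248.64 + 1×241.92) = 367.9 kN.
Governing: min(221.0, 367.9) = 221.0 kN → bolt shear.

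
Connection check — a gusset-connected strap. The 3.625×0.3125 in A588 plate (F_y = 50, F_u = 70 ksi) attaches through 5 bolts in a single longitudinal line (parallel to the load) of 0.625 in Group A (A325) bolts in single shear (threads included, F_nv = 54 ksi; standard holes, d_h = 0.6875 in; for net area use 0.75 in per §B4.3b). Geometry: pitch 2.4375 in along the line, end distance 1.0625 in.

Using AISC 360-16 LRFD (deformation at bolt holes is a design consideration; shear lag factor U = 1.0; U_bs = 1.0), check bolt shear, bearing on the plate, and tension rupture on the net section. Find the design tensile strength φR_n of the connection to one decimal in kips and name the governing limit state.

47.2 kips (net-section rupture governs)

Bolt shear: A_b = π(0.625)²/4 = 0.3068 in². φR_n = 0.75 × 54 × 0.3068 × 5 × 1 = 62.1 kips.
Bearing (0.3125 in plate, F_u = 70 ksi): end bolts L_c = 1.0625 − 0.6875/2 = 0.71875, R_n = min(1.2×0.71875×0.3125×70, 2.4×0.625×0.3125×70) = 18.867 kips/bolt; interior L_c = 2.4375 − 0.6875 = 1.75, R_n = 32.813 kips/bolt. φR_n = 0.75 × (1×18.867 + 4×32.813) = 112.6 kips.
Tension rupture (net): A_n = (3.625 − 1×0.75)×0.3125 = 0.89844 in² (U = 1.0, A_e = A_n). φR_n = 0.75 × 70 × 0.89844 = 47.2 kips.
Governing: min(62.1, 112.6, 47.2) = 47.2 kips → net-section rupture.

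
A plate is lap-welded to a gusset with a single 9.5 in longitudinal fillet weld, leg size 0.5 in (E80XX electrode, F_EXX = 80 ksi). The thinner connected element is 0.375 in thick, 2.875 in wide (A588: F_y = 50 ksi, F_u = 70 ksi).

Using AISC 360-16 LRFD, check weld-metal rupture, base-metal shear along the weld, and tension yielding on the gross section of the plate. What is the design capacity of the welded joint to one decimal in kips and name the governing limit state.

Weld metal: throat = 0.707×0.5 = 0.3535 in, L = 9.5 in. φR_n = 0.75 × 0.6 × 80 × 0.3535 × 9.5 = 120.9 kips.
Base metal shear (0.375 in plate): yield φR_n = 1.0×0.6×50×0.375×9.5 = 106.9 kips; rupture φR_n = 0.75×0.6×70×0.375×9.5 = 112.2 kips; take 106.9 kips (yield).
Tension yield (gross): A_g = 2.875×0.375 = 1.0781 in². φR_n = 0.90 × 50 × 1.0781 = 48.5 kips.
Governing: min(120.9, 106.9, 48.5) = 48.5 kips → gross-section yield.

48.5 kips (gross-section yield governs)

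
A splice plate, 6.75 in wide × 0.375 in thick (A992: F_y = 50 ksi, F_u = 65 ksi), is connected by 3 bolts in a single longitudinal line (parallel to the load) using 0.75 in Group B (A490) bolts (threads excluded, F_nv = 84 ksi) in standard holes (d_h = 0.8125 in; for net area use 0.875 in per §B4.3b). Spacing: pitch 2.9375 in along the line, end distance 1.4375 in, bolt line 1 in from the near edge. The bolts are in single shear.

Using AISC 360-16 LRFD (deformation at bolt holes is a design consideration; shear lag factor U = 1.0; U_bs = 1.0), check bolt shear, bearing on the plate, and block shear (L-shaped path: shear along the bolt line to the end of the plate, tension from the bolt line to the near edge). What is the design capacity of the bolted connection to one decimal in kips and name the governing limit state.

Bolt shear: A_b = π(0.75)²/4 = 0.44179 in². φR_n = 0.75 × 84 × 0.44179 × 3 × 1 = 83.5 kips.
Bearing (0.375 in plate, F_u = 65 ksi): end bolts L_c = 1.4375 − 0.8125/2 = 1.03125, R_n = min(1.2×1.03125×0.375×65, 2.4×0.75×0.375×65) = 30.164 kips/bolt; interior L_c = 2.9375 − 0.8125 = 2.125, R_n = 43.875 kips/bolt. φR_n = 0.75 × (1×30.164 + 2×43.875) = 88.4 kips.
Block shear: shear path 1×[1.4375+2×2.9375] = 1×7.3125 in, A_gv = 2.7422, A_nv = 1×(7.3125 − 2.5×0.875)×0.375 = 1.9219 in²; tension to near edge: (1 − 0.5×0.875)×0.375 = 0.21094 in². R_n = min(0.6×65×1.9219, 0.6×50×2.7422) + 1.0×65×0.21094 = min(74.954, 82.266) + 13.711 = 88.665 kips. φR_n = 0.75 × 88.665 = 66.5 kips.
Governing: min(83.5, 88.4, 66.5) = 66.5 kips → block shear.

66.5 kips (block shear governs)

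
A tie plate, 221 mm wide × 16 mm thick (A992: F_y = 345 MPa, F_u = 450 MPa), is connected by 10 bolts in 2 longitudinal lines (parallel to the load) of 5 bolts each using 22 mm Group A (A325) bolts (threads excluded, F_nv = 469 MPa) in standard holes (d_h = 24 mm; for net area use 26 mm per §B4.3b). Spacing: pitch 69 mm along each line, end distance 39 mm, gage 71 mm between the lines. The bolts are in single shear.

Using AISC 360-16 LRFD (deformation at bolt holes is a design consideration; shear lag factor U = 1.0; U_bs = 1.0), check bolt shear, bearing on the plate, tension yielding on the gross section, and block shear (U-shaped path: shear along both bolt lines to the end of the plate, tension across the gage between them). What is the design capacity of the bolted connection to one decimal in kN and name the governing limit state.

Bolt shear: A_b = π(22)²/4 = 380.13 mm². φR_n = 0.75 × 469 × 380.13 × 10 × 1 = 1337.1 kN.
Bearing (16 mm plate, F_u = 450 MPa): end bolts L_c = 39 − 24/2 = 27, R_n = min(1.2×27×16×450, 2.4×22×16×450) = 233.28 kN/bolt; interior L_c = 69 − 24 = 45, R_n = 380.16 kN/bolt. φR_n = 0.75 × (2×233.28 + 8×380.16) = 2630.9 kN.
Tension yield (gross): A_g = 221×16 = 3536 mm². φR_n = 0.90 × 345 × 3536 = 1097.9 kN.
Block shear: shear path 2×[39+4×69] = 2×315 mm, A_gv = 10080, A_nv = 2×(315 − 4.5×26)×16 = 6336 mm²; tension across gage: (71 − 1×26)×16 = 720 mm². R_n = min(0.6×450×6336, 0.6×345×10080) + 1.0×450×720 = min(1710.7, 2086.6) + 324 = 2034.7 kN. φR_n = 0.75 × 2034.7 = 1526.0 kN.
Governing: min(1337.1, 2630.9, 1097.9, 1526.0) = 1097.9 kN → gross-section yield.

1097.9 kN (gross-section yield governs)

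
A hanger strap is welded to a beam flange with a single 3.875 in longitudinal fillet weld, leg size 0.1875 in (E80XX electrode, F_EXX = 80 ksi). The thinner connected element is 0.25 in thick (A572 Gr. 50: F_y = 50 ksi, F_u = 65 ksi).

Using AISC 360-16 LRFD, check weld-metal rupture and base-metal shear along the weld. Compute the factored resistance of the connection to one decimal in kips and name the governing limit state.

Weld metal: throat = 0.707×0.1875 = 0.13256 in, L = 3.875 in. φR_n = 0.75 × 0.6 × 80 × 0.13256 × 3.875 = 18.5 kips.
Base metal shear (0.25 in plate): yield φR_n = 1.0×0.6×50×0.25×3.875 = 29.1 kips; rupture φR_n = 0.75×0.6×65×0.25×3.875 = 28.3 kips; take 28.3 kips (rupture).
Governing: min(18.5, 28.3) = 18.5 kips → weld metal.

18.5 kips (weld metal governs)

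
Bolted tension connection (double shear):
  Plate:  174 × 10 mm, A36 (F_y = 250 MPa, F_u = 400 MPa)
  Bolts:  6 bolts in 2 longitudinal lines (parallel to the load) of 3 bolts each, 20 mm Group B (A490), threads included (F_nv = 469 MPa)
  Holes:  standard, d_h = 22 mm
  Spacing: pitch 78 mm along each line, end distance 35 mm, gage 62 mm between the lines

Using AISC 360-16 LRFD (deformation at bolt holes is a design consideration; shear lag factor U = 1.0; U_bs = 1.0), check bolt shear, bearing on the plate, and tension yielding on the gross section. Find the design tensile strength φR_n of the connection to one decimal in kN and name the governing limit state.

391.5 kN (gross-section yield governs)

Bolt shear: A_b = π(20)²/4 = 314.16 mm². φR_n = 0.75 × 469 × 314.16 × 6 × 2 = 1326.1 kN.
Bearing (10 mm plate, F_u = 400 MPa): end bolts L_c = 35 − 22/2 = 24, R_n = min(1.2×24×10×400, 2.4×20×10×400) = 115.2 kN/bolt; interior L_c = 78 − 22 = 56, R_n = 192 kN/bolt. φR_n = 0.75 × (2×115.2 + 4×192) = 748.8 kN.
Tension yield (gross): A_g = 174×10 = 1740 mm². φR_n = 0.90 × 250 × 1740 = 391.5 kN.
Governing: min(1326.1, 748.8, 391.5) = 391.5 kN → gross-section yield.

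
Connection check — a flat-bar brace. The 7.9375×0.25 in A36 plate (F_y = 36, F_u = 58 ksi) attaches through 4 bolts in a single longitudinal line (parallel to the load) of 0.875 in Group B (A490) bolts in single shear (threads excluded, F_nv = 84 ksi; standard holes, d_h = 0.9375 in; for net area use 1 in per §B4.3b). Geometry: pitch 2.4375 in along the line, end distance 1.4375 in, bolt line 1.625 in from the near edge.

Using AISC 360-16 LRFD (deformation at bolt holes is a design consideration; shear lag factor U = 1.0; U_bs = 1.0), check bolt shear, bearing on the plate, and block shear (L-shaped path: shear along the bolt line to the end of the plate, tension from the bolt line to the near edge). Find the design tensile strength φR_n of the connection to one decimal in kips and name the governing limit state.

Bolt shear: A_b = π(0.875)²/4 = 0.60132 in². φR_n = 0.75 × 84 × 0.60132 × 4 × 1 = 151.5 kips.
Bearing (0.25 in plate, F_u = 58 ksi): end bolts L_c = 1.4375 − 0.9375/2 = 0.96875, R_n = min(1.2×0.96875×0.25×58, 2.4×0.875×0.25×58) = 16.856 kips/bolt; interior L_c = 2.4375 − 0.9375 = 1.5, R_n = 26.1 kips/bolt. φR_n = 0.75 × (1×16.856 + 3×26.1) = 71.4 kips.
Block shear: shear path 1×[1.4375+3×2.4375] = 1×8.75 in, A_gv = 2.1875, A_nv = 1×(8.75 − 3.5×1)×0.25 = 1.3125 in²; tension to near edge: (1.625 − 0.5×1)×0.25 = 0.28125 in². R_n = min(0.6×58×1.3125, 0.6×36×2.1875) + 1.0×58×0.28125 = min(45.675, 47.25) + 16.313 = 61.988 kips. φR_n = 0.75 × 61.988 = 46.5 kips.
Governing: min(151.5, 71.4, 46.5) = 46.5 kips → block shear.

46.5 kips (block shear governs)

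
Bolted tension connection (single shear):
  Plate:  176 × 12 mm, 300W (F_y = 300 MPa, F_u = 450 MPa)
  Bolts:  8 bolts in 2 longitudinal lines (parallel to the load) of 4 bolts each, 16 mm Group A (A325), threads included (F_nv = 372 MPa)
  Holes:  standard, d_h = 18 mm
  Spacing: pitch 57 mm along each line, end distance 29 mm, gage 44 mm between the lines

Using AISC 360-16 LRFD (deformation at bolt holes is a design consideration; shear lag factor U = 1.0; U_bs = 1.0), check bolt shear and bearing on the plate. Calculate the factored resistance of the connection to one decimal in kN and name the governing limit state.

Bolt shear: A_b = π(16)²/4 = 201.06 mm². φR_n = 0.75 × 372 × 201.06 × 8 × 1 = 448.8 kN.
Bearing (12 mm plate, F_u = 450 MPa): end bolts L_c = 29 − 18/2 = 20, R_n = min(1.2×20×12×450, 2.4×16×12×450) = 129.6 kN/bolt; interior L_c = 57 − 18 = 39, R_n = 207.36 kN/bolt. φR_n = 0.75 × (2×129.6 + 6×207.36) = 1127.5 kN.
Governing: min(448.8, 1127.5) = 448.8 kN → bolt shear.

448.8 kN (bolt shear governs)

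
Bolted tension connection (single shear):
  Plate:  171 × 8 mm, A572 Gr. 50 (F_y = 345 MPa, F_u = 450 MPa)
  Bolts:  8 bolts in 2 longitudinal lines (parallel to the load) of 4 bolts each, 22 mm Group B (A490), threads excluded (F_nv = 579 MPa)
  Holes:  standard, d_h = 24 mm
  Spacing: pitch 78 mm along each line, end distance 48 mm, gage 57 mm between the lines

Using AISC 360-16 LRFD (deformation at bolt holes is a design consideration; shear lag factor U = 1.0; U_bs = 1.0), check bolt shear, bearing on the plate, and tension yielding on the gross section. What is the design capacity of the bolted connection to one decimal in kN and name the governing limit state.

Bolt shear: A_b = π(22)²/4 = 380.13 mm². φR_n = 0.75 × 579 × 380.13 × 8 × 1 = 1320.6 kN.
Bearing (8 mm plate, F_u = 450 MPa): end bolts L_c = 48 − 24/2 = 36, R_n = min(1.2×36×8×450, 2.4×22×8×450) = 155.52 kN/bolt; interior L_c = 78 − 24 = 54, R_n = 190.08 kN/bolt. φR_n = 0.75 × (2×155.52 + 6×190.08) = 1088.6 kN.
Tension yield (gross): A_g = 171×8 = 1368 mm². φR_n = 0.90 × 345 × 1368 = 424.8 kN.
Governing: min(1320.6, 1088.6, 424.8) = 424.8 kN → gross-section yield.

424.8 kN (gross-section yield governs)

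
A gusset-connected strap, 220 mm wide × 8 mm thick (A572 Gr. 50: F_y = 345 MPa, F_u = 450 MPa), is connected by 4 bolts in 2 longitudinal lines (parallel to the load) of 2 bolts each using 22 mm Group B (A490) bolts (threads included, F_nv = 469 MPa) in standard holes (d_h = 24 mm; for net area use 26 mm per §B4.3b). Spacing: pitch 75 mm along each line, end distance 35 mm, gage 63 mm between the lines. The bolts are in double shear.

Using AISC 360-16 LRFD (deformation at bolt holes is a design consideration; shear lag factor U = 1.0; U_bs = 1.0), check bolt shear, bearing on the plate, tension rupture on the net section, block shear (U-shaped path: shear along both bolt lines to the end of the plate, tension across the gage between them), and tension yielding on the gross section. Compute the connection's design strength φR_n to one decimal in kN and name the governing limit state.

Bolt shear: A_b = π(22)²/4 = 380.13 mm². φR_n = 0.75 × 469 × 380.13 × 4 × 2 = 1069.7 kN.
Bearing (8 mm plate, F_u = 450 MPa): end bolts L_c = 35 − 24/2 = 23, R_n = min(1.2×23×8×450, 2.4×22×8×450) = 99.36 kN/bolt; interior L_c = 75 − 24 = 51, R_n = 190.08 kN/bolt. φR_n = 0.75 × (2×99.36 + 2×190.08) = 434.2 kN.
Tension rupture (net): A_n = (220 − 2×26)×8 = 1344 mm² (U = 1.0, A_e = A_n). φR_n = 0.75 × 450 × 1344 = 453.6 kN.
Block shear: shear path 2×[35+1×75] = 2×110 mm, A_gv = 1760, A_nv = 2×(110 − 1.5×26)×8 = 1136 mm²; tension across gage: (63 − 1×26)×8 = 296 mm². R_n = min(0.6×450×1136, 0.6×345×1760) + 1.0×450×296 = min(306.72, 364.32) + 133.2 = 439.92 kN. φR_n = 0.75 × 439.92 = 329.9 kN.
Tension yield (gross): A_g = 220×8 = 1760 mm². φR_n = 0.90 × 345 × 1760 = 546.5 kN.
Governing: min(1069.7, 434.2, 453.6, 329.9, 546.5) = 329.9 kN → block shear.

329.9 kN (block shear governs)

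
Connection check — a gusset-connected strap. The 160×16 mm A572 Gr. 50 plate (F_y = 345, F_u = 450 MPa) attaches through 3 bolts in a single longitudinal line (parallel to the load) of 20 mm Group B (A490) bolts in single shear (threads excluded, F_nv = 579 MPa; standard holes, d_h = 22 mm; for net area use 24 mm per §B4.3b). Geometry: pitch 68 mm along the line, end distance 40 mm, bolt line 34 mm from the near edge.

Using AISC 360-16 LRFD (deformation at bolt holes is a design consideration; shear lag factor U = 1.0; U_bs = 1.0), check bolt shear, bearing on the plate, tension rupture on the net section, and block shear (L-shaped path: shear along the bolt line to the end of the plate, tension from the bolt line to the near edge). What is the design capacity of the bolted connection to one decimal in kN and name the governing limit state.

Bolt shear: A_b = π(20)²/4 = 314.16 mm². φR_n = 0.75 × 579 × 314.16 × 3 × 1 = 409.3 kN.
Bearing (16 mm plate, F_u = 450 MPa): end bolts L_c = 40 − 22/2 = 29, R_n = min(1.2×29×16×450, 2.4×20×16×450) = 250.56 kN/bolt; interior L_c = 68 − 22 = 46, R_n = 345.6 kN/bolt. φR_n = 0.75 × (1×250.56 + 2×345.6) = 706.3 kN.
Tension rupture (net): A_n = (160 − 1×24)×16 = 2176 mm² (U = 1.0, A_e = A_n). φR_n = 0.75 × 450 × 2176 = 734.4 kN.
Block shear: shear path 1×[40+2×68] = 1×176 mm, A_gv = 2816, A_nv = 1×(176 − 2.5×24)×16 = 1856 mm²; tension to near edge: (34 − 0.5×24)×16 = 352 mm². R_n = min(0.6×450×1856, 0.6×345×2816) + 1.0×450×352 = min(501.12, 582.91) + 158.4 = 659.52 kN. φR_n = 0.75 × 659.52 = 494.6 kN.
Governing: min(409.3, 706.3, 734.4, 494.6) = 409.3 kN → bolt shear.

409.3 kN (bolt shear governs)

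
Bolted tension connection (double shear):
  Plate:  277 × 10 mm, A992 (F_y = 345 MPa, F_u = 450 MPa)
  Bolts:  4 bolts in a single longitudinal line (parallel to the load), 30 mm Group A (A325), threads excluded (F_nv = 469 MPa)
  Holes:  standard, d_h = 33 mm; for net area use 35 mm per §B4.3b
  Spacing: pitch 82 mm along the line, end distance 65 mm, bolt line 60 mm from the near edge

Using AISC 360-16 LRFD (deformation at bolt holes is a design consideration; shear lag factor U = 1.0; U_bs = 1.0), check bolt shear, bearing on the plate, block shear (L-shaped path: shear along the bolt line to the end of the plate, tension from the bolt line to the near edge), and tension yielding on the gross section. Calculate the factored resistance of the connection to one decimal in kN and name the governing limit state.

525.2 kN (block shear governs)

Bolt shear: A_b = π(30)²/4 = 706.86 mm². φR_n = 0.75 × 469 × 706.86 × 4 × 2 = 1989.1 kN.
Bearing (10 mm plate, F_u = 450 MPa): end bolts L_c = 65 − 33/2 = 48.5, R_n = min(1.2×48.5×10×450, 2.4×30×10×450) = 261.9 kN/bolt; interior L_c = 82 − 33 = 49, R_n = 264.6 kN/bolt. φR_n = 0.75 × (1×261.9 + 3×264.6) = 791.8 kN.
Block shear: shear path 1×[65+3×82] = 1×311 mm, A_gv = 3110, A_nv = 1×(311 − 3.5×35)×10 = 1885 mm²; tension to near edge: (60 − 0.5×35)×10 = 425 mm². R_n = min(0.6×450×1885, 0.6×345×3110) + 1.0×450×425 = min(508.95, 643.77) + 191.25 = 700.2 kN. φR_n = 0.75 × 700.2 = 525.2 kN.
Tension yield (gross): A_g = 277×10 = 2770 mm². φR_n = 0.90 × 345 × 2770 = 860.1 kN.
Governing: min(1989.1, 791.8, 525.2, 860.1) = 525.2 kN → block shear.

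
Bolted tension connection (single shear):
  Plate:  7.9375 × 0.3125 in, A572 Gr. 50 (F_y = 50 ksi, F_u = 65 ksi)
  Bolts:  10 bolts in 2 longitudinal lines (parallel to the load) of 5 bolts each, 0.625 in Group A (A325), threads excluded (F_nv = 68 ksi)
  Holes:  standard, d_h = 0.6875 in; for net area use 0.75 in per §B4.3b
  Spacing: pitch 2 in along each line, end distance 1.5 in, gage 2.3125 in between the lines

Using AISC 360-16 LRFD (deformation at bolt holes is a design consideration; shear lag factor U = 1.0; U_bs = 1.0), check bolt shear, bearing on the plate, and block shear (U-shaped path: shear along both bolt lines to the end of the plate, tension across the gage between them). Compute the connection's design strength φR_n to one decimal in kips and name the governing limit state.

Bolt shear: A_b = π(0.625)²/4 = 0.3068 in². φR_n = 0.75 × 68 × 0.3068 × 10 × 1 = 156.5 kips.
Bearing (0.3125 in plate, F_u = 65 ksi): end bolts L_c = 1.5 − 0.6875/2 = 1.15625, R_n = min(1.2×1.15625×0.3125×65, 2.4×0.625×0.3125×65) = 28.184 kips/bolt; interior L_c = 2 − 0.6875 = 1.3125, R_n = 30.469 kips/bolt. φR_n = 0.75 × (2×28.184 + 8×30.469) = 225.1 kips.
Block shear: shear path 2×[1.5+4×2] = 2×9.5 in, A_gv = 5.9375, A_nv = 2×(9.5 − 4.5×0.75)×0.3125 = 3.8281 in²; tension across gage: (2.3125 − 1×0.75)×0.3125 = 0.48828 in². R_n = min(0.6×65×3.8281, 0.6×50×5.9375) + 1.0×65×0.48828 = min(149.3, 178.13) + 31.738 = 181.04 kips. φR_n = 0.75 × 181.04 = 135.8 kips.
Governing: min(156.5, 225.1, 135.8) = 135.8 kips → block shear.

135.8 kips (block shear governs)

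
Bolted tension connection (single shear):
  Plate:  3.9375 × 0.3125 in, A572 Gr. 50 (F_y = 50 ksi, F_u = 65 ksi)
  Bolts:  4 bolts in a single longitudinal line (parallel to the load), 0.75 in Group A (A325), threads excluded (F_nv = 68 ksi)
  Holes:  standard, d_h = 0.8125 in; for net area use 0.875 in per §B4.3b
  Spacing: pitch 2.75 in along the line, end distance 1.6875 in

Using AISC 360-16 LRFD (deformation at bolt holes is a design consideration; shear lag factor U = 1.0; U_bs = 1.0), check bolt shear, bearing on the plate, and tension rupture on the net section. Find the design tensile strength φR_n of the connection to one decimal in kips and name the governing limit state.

Bolt shear: A_b = π(0.75)²/4 = 0.44179 in². φR_n = 0.75 × 68 × 0.44179 × 4 × 1 = 90.1 kips.
Bearing (0.3125 in plate, F_u = 65 ksi): end bolts L_c = 1.6875 − 0.8125/2 = 1.28125, R_n = min(1.2×1.28125×0.3125×65, 2.4×0.75×0.3125×65) = 31.23 kips/bolt; interior L_c = 2.75 − 0.8125 = 1.9375, R_n = 36.563 kips/bolt. φR_n = 0.75 × (1×31.23 + 3×36.563) = 105.7 kips.
Tension rupture (net): A_n = (3.9375 − 1×0.875)×0.3125 = 0.95703 in² (U = 1.0, A_e = A_n). φR_n = 0.75 × 65 × 0.95703 = 46.7 kips.
Governing: min(90.1, 105.7, 46.7) = 46.7 kips → net-section rupture.

46.7 kips (net-section rupture governs)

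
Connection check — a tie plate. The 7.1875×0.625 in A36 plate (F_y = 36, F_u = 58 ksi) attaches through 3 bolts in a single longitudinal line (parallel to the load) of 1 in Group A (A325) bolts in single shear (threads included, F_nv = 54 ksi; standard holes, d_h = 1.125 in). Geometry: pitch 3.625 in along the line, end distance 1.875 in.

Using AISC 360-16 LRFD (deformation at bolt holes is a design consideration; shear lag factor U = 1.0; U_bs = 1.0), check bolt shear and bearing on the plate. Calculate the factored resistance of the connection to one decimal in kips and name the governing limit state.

Bolt shear: A_b = π(1)²/4 = 0.7854 in². φR_n = 0.75 × 54 × 0.7854 × 3 × 1 = 95.4 kips.
Bearing (0.625 in plate, F_u = 58 ksi): end bolts L_c = 1.875 − 1.125/2 = 1.3125, R_n = min(1.2×1.3125×0.625×58, 2.4×1×0.625×58) = 57.094 kips/bolt; interior L_c = 3.625 − 1.125 = 2.5, R_n = 87 kips/bolt. φR_n = 0.75 × (1×57.094 + 2×87) = 173.3 kips.
Governing: min(95.4, 173.3) = 95.4 kips → bolt shear.

95.4 kips (bolt shear governs)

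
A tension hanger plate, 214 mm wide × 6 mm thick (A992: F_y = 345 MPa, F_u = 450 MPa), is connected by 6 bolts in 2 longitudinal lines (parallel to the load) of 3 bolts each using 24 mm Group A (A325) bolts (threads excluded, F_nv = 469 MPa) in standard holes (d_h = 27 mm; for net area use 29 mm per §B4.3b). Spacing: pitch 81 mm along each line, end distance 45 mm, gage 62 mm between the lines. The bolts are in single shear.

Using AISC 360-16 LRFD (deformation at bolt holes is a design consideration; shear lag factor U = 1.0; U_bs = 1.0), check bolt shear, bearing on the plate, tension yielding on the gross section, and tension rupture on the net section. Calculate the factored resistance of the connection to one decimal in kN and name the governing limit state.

315.9 kN (net-section rupture governs)

Bolt shear: A_b = π(24)²/4 = 452.39 mm². φR_n = 0.75 × 469 × 452.39 × 6 × 1 = 954.8 kN.
Bearing (6 mm plate, F_u = 450 MPa): end bolts L_c = 45 − 27/2 = 31.5, R_n = min(1.2×31.5×6×450, 2.4×24×6×450) = 102.06 kN/bolt; interior L_c = 81 − 27 = 54, R_n = 155.52 kN/bolt. φR_n = 0.75 × (2×102.06 + 4×155.52) = 619.7 kN.
Tension yield (gross): A_g = 214×6 = 1284 mm². φR_n = 0.90 × 345 × 1284 = 398.7 kN.
Tension rupture (net): A_n = (214 − 2×29)×6 = 936 mm² (U = 1.0, A_e = A_n). φR_n = 0.75 × 450 × 936 = 315.9 kN.
Governing: min(954.8, 619.7, 398.7, 315.9) = 315.9 kN → net-section rupture.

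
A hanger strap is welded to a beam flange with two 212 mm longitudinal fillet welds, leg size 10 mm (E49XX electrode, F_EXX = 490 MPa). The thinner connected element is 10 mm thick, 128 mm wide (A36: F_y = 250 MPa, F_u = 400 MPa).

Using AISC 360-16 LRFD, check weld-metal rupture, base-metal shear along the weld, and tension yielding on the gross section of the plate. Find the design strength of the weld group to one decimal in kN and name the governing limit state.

288.0 kN (gross-section yield governs)

Weld metal: throat = 0.707×10 = 7.07 mm, L = 2×212 = 424 mm. φR_n = 0.75 × 0.6 × 490 × 7.07 × 424 = 661.0 kN.
Base metal shear (10 mm plate): yield φR_n = 1.0×0.6×250×10×424 = 636.0 kN; rupture φR_n = 0.75×0.6×400×10×424 = 763.2 kN; take 636.0 kN (yield).
Tension yield (gross): A_g = 128×10 = 1280 mm². φR_n = 0.90 × 250 × 1280 = 288.0 kN.
Governing: min(661.0, 636.0, 288.0) = 288.0 kN → gross-section yield.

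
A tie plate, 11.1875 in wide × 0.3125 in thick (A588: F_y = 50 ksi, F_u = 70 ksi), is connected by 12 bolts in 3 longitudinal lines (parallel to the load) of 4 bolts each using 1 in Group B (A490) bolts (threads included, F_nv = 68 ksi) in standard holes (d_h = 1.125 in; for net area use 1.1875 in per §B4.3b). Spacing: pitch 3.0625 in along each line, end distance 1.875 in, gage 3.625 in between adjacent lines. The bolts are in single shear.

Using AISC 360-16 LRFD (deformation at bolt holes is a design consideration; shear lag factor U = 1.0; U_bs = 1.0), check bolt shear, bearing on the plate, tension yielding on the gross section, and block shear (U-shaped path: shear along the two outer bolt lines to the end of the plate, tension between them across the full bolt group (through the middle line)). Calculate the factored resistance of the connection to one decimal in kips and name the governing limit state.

157.3 kips (gross-section yield governs)

Bolt shear: A_b = π(1)²/4 = 0.7854 in². φR_n = 0.75 × 68 × 0.7854 × 12 × 1 = 480.7 kips.
Bearing (0.3125 in plate, F_u = 70 ksi): end bolts L_c = 1.875 − 1.125/2 = 1.3125, R_n = min(1.2×1.3125×0.3125×70, 2.4×1×0.3125×70) = 34.453 kips/bolt; interior L_c = 3.0625 − 1.125 = 1.9375, R_n = 50.859 kips/bolt. φR_n = 0.75 × (3×34.453 + 9×50.859) = 420.8 kips.
Tension yield (gross): A_g = 11.1875×0.3125 = 3.4961 in². φR_n = 0.90 × 50 × 3.4961 = 157.3 kips.
Block shear: shear path 2×[1.875+3×3.0625] = 2×11.0625 in, A_gv = 6.9141, A_nv = 2×(11.0625 − 3.5×1.1875)×0.3125 = 4.3164 in²; tension across gage: (7.25 − 2×1.1875)×0.3125 = 1.5234 in². R_n = min(0.6×70×4.3164, 0.6×50×6.9141) + 1.0×70×1.5234 = min(181.29, 207.42) + 106.64 = 287.93 kips. φR_n = 0.75 × 287.93 = 215.9 kips.
Governing: min(480.7, 420.8, 157.3, 215.9) = 157.3 kips → gross-section yield.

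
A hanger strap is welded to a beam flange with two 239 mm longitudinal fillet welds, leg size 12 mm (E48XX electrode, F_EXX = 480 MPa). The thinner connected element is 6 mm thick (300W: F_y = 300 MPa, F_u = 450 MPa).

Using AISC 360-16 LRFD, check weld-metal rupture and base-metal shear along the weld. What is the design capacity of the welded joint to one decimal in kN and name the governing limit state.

516.2 kN (base-metal shear governs)

Weld metal: throat = 0.707×12 = 8.484 mm, L = 2×239 = 478 mm. φR_n = 0.75 × 0.6 × 480 × 8.484 × 478 = 876.0 kN.
Base metal shear (6 mm plate): yield φR_n = 1.0×0.6×300×6×478 = 516.2 kN; rupture φR_n = 0.75×0.6×450×6×478 = 580.8 kN; take 516.2 kN (yield).
Governing: min(876.0, 516.2) = 516.2 kN → base-metal shear.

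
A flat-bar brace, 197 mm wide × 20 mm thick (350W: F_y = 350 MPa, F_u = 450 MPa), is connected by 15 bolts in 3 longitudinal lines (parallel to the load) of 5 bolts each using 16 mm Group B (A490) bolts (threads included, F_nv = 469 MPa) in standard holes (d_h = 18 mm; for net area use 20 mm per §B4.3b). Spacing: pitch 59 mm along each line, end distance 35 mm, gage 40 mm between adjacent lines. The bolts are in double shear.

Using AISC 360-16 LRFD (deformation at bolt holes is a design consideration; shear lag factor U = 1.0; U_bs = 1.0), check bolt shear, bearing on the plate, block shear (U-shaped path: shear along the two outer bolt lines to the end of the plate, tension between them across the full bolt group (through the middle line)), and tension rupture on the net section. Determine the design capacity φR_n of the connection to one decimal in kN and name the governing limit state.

Bolt shear: A_b = π(16)²/4 = 201.06 mm². φR_n = 0.75 × 469 × 201.06 × 15 × 2 = 2121.7 kN.
Bearing (20 mm plate, F_u = 450 MPa): end bolts L_c = 35 − 18/2 = 26, R_n = min(1.2×26×20×450, 2.4×16×20×450) = 280.8 kN/bolt; interior L_c = 59 − 18 = 41, R_n = 345.6 kN/bolt. φR_n = 0.75 × (3×280.8 + 12×345.6) = 3742.2 kN.
Block shear: shear path 2×[35+4×59] = 2×271 mm, A_gv = 10840, A_nv = 2×(271 − 4.5×20)×20 = 7240 mm²; tension across gage: (80 − 2×20)×20 = 800 mm². R_n = min(0.6×450×7240, 0.6×350×10840) + 1.0×450×800 = min(1954.8, 2276.4) + 360 = 2314.8 kN. φR_n = 0.75 × 2314.8 = 1736.1 kN.
Tension rupture (net): A_n = (197 − 3×20)×20 = 2740 mm² (U = 1.0, A_e = A_n). φR_n = 0.75 × 450 × 2740 = 924.8 kN.
Governing: min(2121.7, 3742.2, 1736.1, 924.8) = 924.8 kN → net-section rupture.

924.8 kN (net-section rupture governs)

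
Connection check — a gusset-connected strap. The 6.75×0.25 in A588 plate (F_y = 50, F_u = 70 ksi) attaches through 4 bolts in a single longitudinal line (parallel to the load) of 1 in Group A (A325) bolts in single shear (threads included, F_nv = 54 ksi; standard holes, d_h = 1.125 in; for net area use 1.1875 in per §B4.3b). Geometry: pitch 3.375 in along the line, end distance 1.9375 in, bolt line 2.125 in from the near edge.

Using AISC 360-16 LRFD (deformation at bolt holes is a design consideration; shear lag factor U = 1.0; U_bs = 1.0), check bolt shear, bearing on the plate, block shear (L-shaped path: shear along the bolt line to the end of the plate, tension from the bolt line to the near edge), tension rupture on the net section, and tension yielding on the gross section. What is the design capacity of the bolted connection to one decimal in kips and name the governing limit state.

Bolt shear: A_b = π(1)²/4 = 0.7854 in². φR_n = 0.75 × 54 × 0.7854 × 4 × 1 = 127.2 kips.
Bearing (0.25 in plate, F_u = 70 ksi): end bolts L_c = 1.9375 − 1.125/2 = 1.375, R_n = min(1.2×1.375×0.25×70, 2.4×1×0.25×70) = 28.875 kips/bolt; interior L_c = 3.375 − 1.125 = 2.25, R_n = 42 kips/bolt. φR_n = 0.75 × (1×28.875 + 3×42) = 116.2 kips.
Block shear: shear path 1×[1.9375+3×3.375] = 1×12.0625 in, A_gv = 3.0156, A_nv = 1×(12.0625 − 3.5×1.1875)×0.25 = 1.9766 in²; tension to near edge: (2.125 − 0.5×1.1875)×0.25 = 0.38281 in². R_n = min(0.6×70×1.9766, 0.6×50×3.0156) + 1.0×70×0.38281 = min(83.017, 90.468) + 26.797 = 109.81 kips. φR_n = 0.75 × 109.81 = 82.4 kips.
Tension rupture (net): A_n = (6.75 − 1×1.1875)×0.25 = 1.3906 in² (U = 1.0, A_e = A_n). φR_n = 0.75 × 70 × 1.3906 = 73.0 kips.
Tension yield (gross): A_g = 6.75×0.25 = 1.6875 in². φR_n = 0.90 × 50 × 1.6875 = 75.9 kips.
Governing: min(127.2, 116.2, 82.4, 73.0, 75.9) = 73.0 kips → net-section rupture.

73.0 kips (net-section rupture governs)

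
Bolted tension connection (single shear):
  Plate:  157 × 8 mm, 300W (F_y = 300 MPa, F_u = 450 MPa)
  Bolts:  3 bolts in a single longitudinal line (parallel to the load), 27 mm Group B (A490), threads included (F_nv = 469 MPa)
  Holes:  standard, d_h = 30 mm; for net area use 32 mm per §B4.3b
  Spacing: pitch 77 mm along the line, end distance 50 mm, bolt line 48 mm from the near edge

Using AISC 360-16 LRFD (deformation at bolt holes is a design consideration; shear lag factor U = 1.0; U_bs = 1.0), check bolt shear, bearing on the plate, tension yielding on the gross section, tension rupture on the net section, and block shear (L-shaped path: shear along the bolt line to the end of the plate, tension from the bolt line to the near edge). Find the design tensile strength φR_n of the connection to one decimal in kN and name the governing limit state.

Bolt shear: A_b = π(27)²/4 = 572.56 mm². φR_n = 0.75 × 469 × 572.56 × 3 × 1 = 604.2 kN.
Bearing (8 mm plate, F_u = 450 MPa): end bolts L_c = 50 − 30/2 = 35, R_n = min(1.2×35×8×450, 2.4×27×8×450) = 151.2 kN/bolt; interior L_c = 77 − 30 = 47, R_n = 203.04 kN/bolt. φR_n = 0.75 × (1×151.2 + 2×203.04) = 418.0 kN.
Tension yield (gross): A_g = 157×8 = 1256 mm². φR_n = 0.90 × 300 × 1256 = 339.1 kN.
Tension rupture (net): A_n = (157 − 1×32)×8 = 1000 mm² (U = 1.0, A_e = A_n). φR_n = 0.75 × 450 × 1000 = 337.5 kN.
Block shear: shear path 1×[50+2×77] = 1×204 mm, A_gv = 1632, A_nv = 1×(204 − 2.5×32)×8 = 992 mm²; tension to near edge: (48 − 0.5×32)×8 = 256 mm². R_n = min(0.6×450×992, 0.6×300×1632) + 1.0×450×256 = min(267.84, 293.76) + 115.2 = 383.04 kN. φR_n = 0.75 × 383.04 = 287.3 kN.
Governing: min(604.2, 418.0, 339.1, 337.5, 287.3) = 287.3 kN → block shear.

287.3 kN (block shear governs)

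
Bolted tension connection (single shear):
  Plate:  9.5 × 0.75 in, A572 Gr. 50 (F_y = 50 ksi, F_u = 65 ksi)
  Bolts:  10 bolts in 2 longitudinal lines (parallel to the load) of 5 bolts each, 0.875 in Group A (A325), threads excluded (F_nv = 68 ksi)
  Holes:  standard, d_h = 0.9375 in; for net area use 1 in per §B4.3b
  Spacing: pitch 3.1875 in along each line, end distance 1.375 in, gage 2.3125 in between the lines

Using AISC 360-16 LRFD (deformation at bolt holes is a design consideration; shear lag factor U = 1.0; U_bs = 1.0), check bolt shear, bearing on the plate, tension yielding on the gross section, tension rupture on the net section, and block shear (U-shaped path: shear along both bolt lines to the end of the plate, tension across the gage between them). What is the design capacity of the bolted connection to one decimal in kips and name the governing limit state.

Bolt shear: A_b = π(0.875)²/4 = 0.60132 in². φR_n = 0.75 × 68 × 0.60132 × 10 × 1 = 306.7 kips.
Bearing (0.75 in plate, F_u = 65 ksi): end bolts L_c = 1.375 − 0.9375/2 = 0.90625, R_n = min(1.2×0.90625×0.75×65, 2.4×0.875×0.75×65) = 53.016 kips/bolt; interior L_c = 3.1875 − 0.9375 = 2.25, R_n = 102.38 kips/bolt. φR_n = 0.75 × (2×53.016 + 8×102.38) = 693.8 kips.
Tension yield (gross): A_g = 9.5×0.75 = 7.125 in². φR_n = 0.90 × 50 × 7.125 = 320.6 kips.
Tension rupture (net): A_n = (9.5 − 2×1)×0.75 = 5.625 in² (U = 1.0, A_e = A_n). φR_n = 0.75 × 65 × 5.625 = 274.2 kips.
Block shear: shear path 2×[1.375+4×3.1875] = 2×14.125 in, A_gv = 21.188, A_nv = 2×(14.125 − 4.5×1)×0.75 = 14.438 in²; tension across gage: (2.3125 − 1×1)×0.75 = 0.98438 in². R_n = min(0.6×65×14.438, 0.6×50×21.188) + 1.0×65×0.98438 = min(563.08, 635.64) + 63.985 = 627.07 kips. φR_n = 0.75 × 627.07 = 470.3 kips.
Governing: min(306.7, 693.8, 320.6, 274.2, 470.3) = 274.2 kips → net-section rupture.

274.2 kips (net-section rupture governs)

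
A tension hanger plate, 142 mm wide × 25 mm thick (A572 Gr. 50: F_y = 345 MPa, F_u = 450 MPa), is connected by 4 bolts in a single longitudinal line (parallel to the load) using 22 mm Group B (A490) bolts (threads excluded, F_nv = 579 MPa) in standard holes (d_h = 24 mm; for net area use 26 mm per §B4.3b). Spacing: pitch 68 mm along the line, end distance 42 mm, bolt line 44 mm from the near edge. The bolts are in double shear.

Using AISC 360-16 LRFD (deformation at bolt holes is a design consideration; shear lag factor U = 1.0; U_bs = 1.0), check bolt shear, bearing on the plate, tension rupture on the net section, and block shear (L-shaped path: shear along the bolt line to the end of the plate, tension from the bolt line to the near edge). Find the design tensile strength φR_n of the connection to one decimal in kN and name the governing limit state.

978.8 kN (net-section rupture governs)

Bolt shear: A_b = π(22)²/4 = 380.13 mm². φR_n = 0.75 × 579 × 380.13 × 4 × 2 = 1320.6 kN.
Bearing (25 mm plate, F_u = 450 MPa): end bolts L_c = 42 − 24/2 = 30, R_n = min(1.2×30×25×450, 2.4×22×25×450) = 405 kN/bolt; interior L_c = 68 − 24 = 44, R_n = 594 kN/bolt. φR_n = 0.75 × (1×405 + 3×594) = 1640.3 kN.
Tension rupture (net): A_n = (142 − 1×26)×25 = 2900 mm² (U = 1.0, A_e = A_n). φR_n = 0.75 × 450 × 2900 = 978.8 kN.
Block shear: shear path 1×[42+3×68] = 1×246 mm, A_gv = 6150, A_nv = 1×(246 − 3.5×26)×25 = 3875 mm²; tension to near edge: (44 − 0.5×26)×25 = 775 mm². R_n = min(0.6×450×3875, 0.6×345×6150) + 1.0×450×775 = min(1046.3, 1273.1) + 348.75 = 1395.1 kN. φR_n = 0.75 × 1395.1 = 1046.3 kN.
Governing: min(1320.6, 1640.3, 978.8, 1046.3) = 978.8 kN → net-section rupture.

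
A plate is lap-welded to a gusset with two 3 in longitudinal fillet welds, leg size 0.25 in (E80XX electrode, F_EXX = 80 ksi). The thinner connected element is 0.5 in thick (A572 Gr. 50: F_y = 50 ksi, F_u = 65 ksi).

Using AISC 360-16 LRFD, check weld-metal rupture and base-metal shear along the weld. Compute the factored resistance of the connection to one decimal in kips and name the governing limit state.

38.2 kips (weld metal governs)

Weld metal: throat = 0.707×0.25 = 0.17675 in, L = 2×3 = 6 in. φR_n = 0.75 × 0.6 × 80 × 0.17675 × 6 = 38.2 kips.
Base metal shear (0.5 in plate): yield φR_n = 1.0×0.6×50×0.5×6 = 90.0 kips; rupture φR_n = 0.75×0.6×65×0.5×6 = 87.8 kips; take 87.8 kips (rupture).
Governing: min(38.2, 87.8) = 38.2 kips → weld metal.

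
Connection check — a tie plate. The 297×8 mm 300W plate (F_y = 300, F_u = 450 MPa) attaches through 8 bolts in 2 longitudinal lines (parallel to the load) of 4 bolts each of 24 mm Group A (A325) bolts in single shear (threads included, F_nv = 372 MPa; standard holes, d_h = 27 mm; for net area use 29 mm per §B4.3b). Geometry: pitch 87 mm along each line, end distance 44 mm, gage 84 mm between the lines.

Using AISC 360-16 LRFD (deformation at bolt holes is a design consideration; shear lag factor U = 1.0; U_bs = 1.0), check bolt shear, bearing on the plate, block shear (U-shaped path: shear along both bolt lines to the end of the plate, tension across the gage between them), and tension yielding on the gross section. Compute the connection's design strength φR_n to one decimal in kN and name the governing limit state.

641.5 kN (gross-section yield governs)

Bolt shear: A_b = π(24)²/4 = 452.39 mm². φR_n = 0.75 × 372 × 452.39 × 8 × 1 = 1009.7 kN.
Bearing (8 mm plate, F_u = 450 MPa): end bolts L_c = 44 − 27/2 = 30.5, R_n = min(1.2×30.5×8×450, 2.4×24×8×450) = 131.76 kN/bolt; interior L_c = 87 − 27 = 60, R_n = 207.36 kN/bolt. φR_n = 0.75 × (2×131.76 + 6×207.36) = 1130.8 kN.
Block shear: shear path 2×[44+3×87] = 2×305 mm, A_gv = 4880, A_nv = 2×(305 − 3.5×29)×8 = 3256 mm²; tension across gage: (84 − 1×29)×8 = 440 mm². R_n = min(0.6×450×3256, 0.6×300×4880) + 1.0×450×440 = min(879.12, 878.4) + 198 = 1076.4 kN. φR_n = 0.75 × 1076.4 = 807.3 kN.
Tension yield (gross): A_g = 297×8 = 2376 mm². φR_n = 0.90 × 300 × 2376 = 641.5 kN.
Governing: min(1009.7, 1130.8, 807.3, 641.5) = 641.5 kN → gross-section yield.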